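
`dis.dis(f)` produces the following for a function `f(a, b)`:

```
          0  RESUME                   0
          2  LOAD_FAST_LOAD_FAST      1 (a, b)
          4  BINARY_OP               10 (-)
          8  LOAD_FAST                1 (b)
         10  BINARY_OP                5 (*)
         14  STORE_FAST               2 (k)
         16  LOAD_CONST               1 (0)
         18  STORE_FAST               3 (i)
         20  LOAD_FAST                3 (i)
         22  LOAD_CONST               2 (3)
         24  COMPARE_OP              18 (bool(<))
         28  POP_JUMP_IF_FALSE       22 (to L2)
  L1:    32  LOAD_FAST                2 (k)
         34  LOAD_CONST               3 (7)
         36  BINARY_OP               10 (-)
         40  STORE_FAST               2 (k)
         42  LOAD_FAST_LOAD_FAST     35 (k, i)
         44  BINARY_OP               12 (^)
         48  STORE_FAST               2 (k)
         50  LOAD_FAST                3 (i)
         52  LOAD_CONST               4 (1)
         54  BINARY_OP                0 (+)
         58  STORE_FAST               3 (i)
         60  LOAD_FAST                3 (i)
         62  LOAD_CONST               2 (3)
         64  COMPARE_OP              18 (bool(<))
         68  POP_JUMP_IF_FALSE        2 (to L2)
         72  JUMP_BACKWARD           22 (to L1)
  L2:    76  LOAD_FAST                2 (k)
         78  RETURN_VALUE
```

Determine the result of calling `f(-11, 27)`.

LOAD_FAST_LOAD_FAST a,b → push -11,27. Stack: [-11, 27]
BINARY_OP - → -11 - 27 = -38. Stack: [-38]
LOAD_FAST b → push 27. Stack: [-38, 27]
BINARY_OP * → -38 * 27 = -1026. Stack: [-1026]
STORE_FAST k → k=-1026. Stack: []
LOAD_CONST → push 0. Stack: [0]
STORE_FAST i → i=0. Stack: []
LOAD_FAST i → push 0. Stack: [0]
LOAD_CONST → push 3. Stack: [0, 3]
COMPARE_OP bool(<) → 0 vs 3 = True. Stack: [True]
POP_JUMP_IF_FALSE → pop True; no jump. Stack: []
LOAD_FAST k → push -1026. Stack: [-1026]
LOAD_CONST → push 7. Stack: [-1026, 7]
BINARY_OP - → -1026 - 7 = -1033. Stack: [-1033]
STORE_FAST k → k=-1033. Stack: []
LOAD_FAST_LOAD_FAST k,i → push -1033,0. Stack: [-1033, 0]
BINARY_OP ^ → -1033 ^ 0 = -1033. Stack: [-1033]
STORE_FAST k → k=-1033. Stack: []
LOAD_FAST i → push 0. Stack: [0]
LOAD_CONST → push 1. Stack: [0, 1]
BINARY_OP + → 0 + 1 = 1. Stack: [1]
STORE_FAST i → i=1. Stack: []
LOAD_FAST i → push 1. Stack: [1]
LOAD_CONST → push 3. Stack: [1, 3]
COMPARE_OP bool(<) → 1 vs 3 = True. Stack: [True]
POP_JUMP_IF_FALSE → pop True; no jump. Stack: []
LOAD_FAST k → push -1033. Stack: [-1033]
LOAD_CONST → push 7. Stack: [-1033, 7]
BINARY_OP - → -1033 - 7 = -1040. Stack: [-1040]
STORE_FAST k → k=-1040. Stack: []
LOAD_FAST_LOAD_FAST k,i → push -1040,1. Stack: [-1040, 1]
BINARY_OP ^ → -1040 ^ 1 = -1039. Stack: [-1039]
STORE_FAST k → k=-1039. Stack: []
LOAD_FAST i → push 1. Stack: [1]
LOAD_CONST → push 1. Stack: [1, 1]
BINARY_OP + → 1 + 1 = 2. Stack: [2]
STORE_FAST i → i=2. Stack: []
LOAD_FAST i → push 2. Stack: [2]
LOAD_CONST → push 3. Stack: [2, 3]
COMPARE_OP bool(<) → 2 vs 3 = True. Stack: [True]
POP_JUMP_IF_FALSE → pop True; no jump. Stack: []
LOAD_FAST k → push -1039. Stack: [-1039]
LOAD_CONST → push 7. Stack: [-1039, 7]
BINARY_OP - → -1039 - 7 = -1046. Stack: [-1046]
STORE_FAST k → k=-1046. Stack: []
LOAD_FAST_LOAD_FAST k,i → push -1046,2. Stack: [-1046, 2]
BINARY_OP ^ → -1046 ^ 2 = -1048. Stack: [-1048]
STORE_FAST k → k=-1048. Stack: []
LOAD_FAST i → push 2. Stack: [2]
LOAD_CONST → push 1. Stack: [2, 1]
BINARY_OP + → 2 + 1 = 3. Stack: [3]
STORE_FAST i → i=3. Stack: []
LOAD_FAST i → push 3. Stack: [3]
LOAD_CONST → push 3. Stack: [3, 3]
COMPARE_OP bool(<) → 3 vs 3 = False. Stack: [False]
POP_JUMP_IF_FALSE → pop False; jump. Stack: []
LOAD_FAST k → push -1048. Stack: [-1048]
RETURN_VALUE → return -1048.

-1048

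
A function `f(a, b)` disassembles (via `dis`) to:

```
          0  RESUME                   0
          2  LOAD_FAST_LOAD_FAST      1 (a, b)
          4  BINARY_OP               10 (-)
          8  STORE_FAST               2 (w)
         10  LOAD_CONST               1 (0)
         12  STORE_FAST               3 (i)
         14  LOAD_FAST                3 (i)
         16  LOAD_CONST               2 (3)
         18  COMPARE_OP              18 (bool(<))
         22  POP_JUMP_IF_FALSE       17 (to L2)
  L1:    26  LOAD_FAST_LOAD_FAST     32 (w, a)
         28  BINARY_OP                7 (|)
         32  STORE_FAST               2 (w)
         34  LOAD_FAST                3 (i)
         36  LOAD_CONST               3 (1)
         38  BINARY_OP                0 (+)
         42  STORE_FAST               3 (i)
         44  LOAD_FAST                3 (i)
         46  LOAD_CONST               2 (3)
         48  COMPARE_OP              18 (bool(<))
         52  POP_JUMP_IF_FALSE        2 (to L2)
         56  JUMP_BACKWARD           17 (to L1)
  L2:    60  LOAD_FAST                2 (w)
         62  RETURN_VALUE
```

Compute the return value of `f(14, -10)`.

LOAD_FAST_LOAD_FAST a,b → push 14,-10. Stack: [14, -10]
BINARY_OP - → 14 - -10 = 24. Stack: [24]
STORE_FAST w → w=24. Stack: []
LOAD_CONST → push 0. Stack: [0]
STORE_FAST i → i=0. Stack: []
LOAD_FAST i → push 0. Stack: [0]
LOAD_CONST → push 3. Stack: [0, 3]
COMPARE_OP bool(<) → 0 vs 3 = True. Stack: [True]
POP_JUMP_IF_FALSE → pop True; no jump. Stack: []
LOAD_FAST_LOAD_FAST w,a → push 24,14. Stack: [24, 14]
BINARY_OP | → 24 | 14 = 30. Stack: [30]
STORE_FAST w → w=30. Stack: []
LOAD_FAST i → push 0. Stack: [0]
LOAD_CONST → push 1. Stack: [0, 1]
BINARY_OP + → 0 + 1 = 1. Stack: [1]
STORE_FAST i → i=1. Stack: []
LOAD_FAST i → push 1. Stack: [1]
LOAD_CONST → push 3. Stack: [1, 3]
COMPARE_OP bool(<) → 1 vs 3 = True. Stack: [True]
POP_JUMP_IF_FALSE → pop True; no jump. Stack: []
LOAD_FAST_LOAD_FAST w,a → push 30,14. Stack: [30, 14]
BINARY_OP | → 30 | 14 = 30. Stack: [30]
STORE_FAST w → w=30. Stack: []
LOAD_FAST i → push 1. Stack: [1]
LOAD_CONST → push 1. Stack: [1, 1]
BINARY_OP + → 1 + 1 = 2. Stack: [2]
STORE_FAST i → i=2. Stack: []
LOAD_FAST i → push 2. Stack: [2]
LOAD_CONST → push 3. Stack: [2, 3]
COMPARE_OP bool(<) → 2 vs 3 = True. Stack: [True]
POP_JUMP_IF_FALSE → pop True; no jump. Stack: []
LOAD_FAST_LOAD_FAST w,a → push 30,14. Stack: [30, 14]
BINARY_OP | → 30 | 14 = 30. Stack: [30]
STORE_FAST w → w=30. Stack: []
LOAD_FAST i → push 2. Stack: [2]
LOAD_CONST → push 1. Stack: [2, 1]
BINARY_OP + → 2 + 1 = 3. Stack: [3]
STORE_FAST i → i=3. Stack: []
LOAD_FAST i → push 3. Stack: [3]
LOAD_CONST → push 3. Stack: [3, 3]
COMPARE_OP bool(<) → 3 vs 3 = False. Stack: [False]
POP_JUMP_IF_FALSE → pop False; jump. Stack: []
LOAD_FAST w → push 30. Stack: [30]
RETURN_VALUE → return 30.

30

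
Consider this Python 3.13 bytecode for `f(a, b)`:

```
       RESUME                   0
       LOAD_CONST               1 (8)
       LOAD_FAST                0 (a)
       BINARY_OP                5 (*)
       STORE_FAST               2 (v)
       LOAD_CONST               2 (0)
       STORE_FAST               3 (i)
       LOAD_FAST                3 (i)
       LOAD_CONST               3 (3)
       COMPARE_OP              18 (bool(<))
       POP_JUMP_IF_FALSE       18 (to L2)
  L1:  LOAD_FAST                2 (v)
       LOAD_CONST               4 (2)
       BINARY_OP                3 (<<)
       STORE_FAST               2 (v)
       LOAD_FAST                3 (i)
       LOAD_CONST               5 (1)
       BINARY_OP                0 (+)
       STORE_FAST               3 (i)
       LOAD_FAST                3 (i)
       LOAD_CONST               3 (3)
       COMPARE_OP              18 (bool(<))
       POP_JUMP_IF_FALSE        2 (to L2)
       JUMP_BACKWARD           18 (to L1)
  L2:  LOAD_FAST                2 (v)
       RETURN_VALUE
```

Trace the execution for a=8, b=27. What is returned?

LOAD_CONST → push 8. Stack: [8]
LOAD_FAST a → push 8. Stack: [8, 8]
BINARY_OP * → 8 * 8 = 64. Stack: [64]
STORE_FAST v → v=64. Stack: []
LOAD_CONST → push 0. Stack: [0]
STORE_FAST i → i=0. Stack: []
LOAD_FAST i → push 0. Stack: [0]
LOAD_CONST → push 3. Stack: [0, 3]
COMPARE_OP bool(<) → 0 vs 3 = True. Stack: [True]
POP_JUMP_IF_FALSE → pop True; no jump. Stack: []
LOAD_FAST v → push 64. Stack: [64]
LOAD_CONST → push 2. Stack: [64, 2]
BINARY_OP << → 64 << 2 = 256. Stack: [256]
STORE_FAST v → v=256. Stack: []
LOAD_FAST i → push 0. Stack: [0]
LOAD_CONST → push 1. Stack: [0, 1]
BINARY_OP + → 0 + 1 = 1. Stack: [1]
STORE_FAST i → i=1. Stack: []
LOAD_FAST i → push 1. Stack: [1]
LOAD_CONST → push 3. Stack: [1, 3]
COMPARE_OP bool(<) → 1 vs 3 = True. Stack: [True]
POP_JUMP_IF_FALSE → pop True; no jump. Stack: []
LOAD_FAST v → push 256. Stack: [256]
LOAD_CONST → push 2. Stack: [256, 2]
BINARY_OP << → 256 << 2 = 1024. Stack: [1024]
STORE_FAST v → v=1024. Stack: []
LOAD_FAST i → push 1. Stack: [1]
LOAD_CONST → push 1. Stack: [1, 1]
BINARY_OP + → 1 + 1 = 2. Stack: [2]
STORE_FAST i → i=2. Stack: []
LOAD_FAST i → push 2. Stack: [2]
LOAD_CONST → push 3. Stack: [2, 3]
COMPARE_OP bool(<) → 2 vs 3 = True. Stack: [True]
POP_JUMP_IF_FALSE → pop True; no jump. Stack: []
LOAD_FAST v → push 1024. Stack: [1024]
LOAD_CONST → push 2. Stack: [1024, 2]
BINARY_OP << → 1024 << 2 = 4096. Stack: [4096]
STORE_FAST v → v=4096. Stack: []
LOAD_FAST i → push 2. Stack: [2]
LOAD_CONST → push 1. Stack: [2, 1]
BINARY_OP + → 2 + 1 = 3. Stack: [3]
STORE_FAST i → i=3. Stack: []
LOAD_FAST i → push 3. Stack: [3]
LOAD_CONST → push 3. Stack: [3, 3]
COMPARE_OP bool(<) → 3 vs 3 = False. Stack: [False]
POP_JUMP_IF_FALSE → pop False; jump. Stack: []
LOAD_FAST v → push 4096. Stack: [4096]
RETURN_VALUE → return 4096.

4096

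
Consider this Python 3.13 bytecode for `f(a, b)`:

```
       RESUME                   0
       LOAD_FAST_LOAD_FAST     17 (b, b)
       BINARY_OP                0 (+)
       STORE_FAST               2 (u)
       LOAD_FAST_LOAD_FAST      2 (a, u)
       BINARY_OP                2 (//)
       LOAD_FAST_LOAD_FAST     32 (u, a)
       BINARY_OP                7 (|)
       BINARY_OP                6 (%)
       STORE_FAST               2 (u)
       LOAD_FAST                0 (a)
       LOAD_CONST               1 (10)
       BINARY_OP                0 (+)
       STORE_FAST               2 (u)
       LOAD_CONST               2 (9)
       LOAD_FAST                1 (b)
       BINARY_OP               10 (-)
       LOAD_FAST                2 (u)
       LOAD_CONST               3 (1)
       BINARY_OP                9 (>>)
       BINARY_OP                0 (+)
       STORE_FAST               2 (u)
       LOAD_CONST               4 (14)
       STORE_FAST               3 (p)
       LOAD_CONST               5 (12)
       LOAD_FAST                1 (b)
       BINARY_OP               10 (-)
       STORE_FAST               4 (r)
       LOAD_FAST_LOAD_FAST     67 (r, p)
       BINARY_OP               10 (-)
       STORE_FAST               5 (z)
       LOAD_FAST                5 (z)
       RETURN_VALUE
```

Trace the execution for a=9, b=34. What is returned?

-36

LOAD_FAST_LOAD_FAST b,b → push 34,34. Stack: [34, 34]
BINARY_OP + → 34 + 34 = 68. Stack: [68]
STORE_FAST u → u=68. Stack: []
LOAD_FAST_LOAD_FAST a,u → push 9,68. Stack: [9, 68]
BINARY_OP // → 9 // 68 = 0. Stack: [0]
LOAD_FAST_LOAD_FAST u,a → push 68,9. Stack: [0, 68, 9]
BINARY_OP | → 68 | 9 = 77. Stack: [0, 77]
BINARY_OP % → 0 % 77 = 0. Stack: [0]
STORE_FAST u → u=0. Stack: []
LOAD_FAST a → push 9. Stack: [9]
LOAD_CONST → push 10. Stack: [9, 10]
BINARY_OP + → 9 + 10 = 19. Stack: [19]
STORE_FAST u → u=19. Stack: []
LOAD_CONST → push 9. Stack: [9]
LOAD_FAST b → push 34. Stack: [9, 34]
BINARY_OP - → 9 - 34 = -25. Stack: [-25]
LOAD_FAST u → push 19. Stack: [-25, 19]
LOAD_CONST → push 1. Stack: [-25, 19, 1]
BINARY_OP >> → 19 >> 1 = 9. Stack: [-25, 9]
BINARY_OP + → -25 + 9 = -16. Stack: [-16]
STORE_FAST u → u=-16. Stack: []
LOAD_CONST → push 14. Stack: [14]
STORE_FAST p → p=14. Stack: []
LOAD_CONST → push 12. Stack: [12]
LOAD_FAST b → push 34. Stack: [12, 34]
BINARY_OP - → 12 - 34 = -22. Stack: [-22]
STORE_FAST r → r=-22. Stack: []
LOAD_FAST_LOAD_FAST r,p → push -22,14. Stack: [-22, 14]
BINARY_OP - → -22 - 14 = -36. Stack: [-36]
STORE_FAST z → z=-36. Stack: []
LOAD_FAST z → push -36. Stack: [-36]
RETURN_VALUE → return -36.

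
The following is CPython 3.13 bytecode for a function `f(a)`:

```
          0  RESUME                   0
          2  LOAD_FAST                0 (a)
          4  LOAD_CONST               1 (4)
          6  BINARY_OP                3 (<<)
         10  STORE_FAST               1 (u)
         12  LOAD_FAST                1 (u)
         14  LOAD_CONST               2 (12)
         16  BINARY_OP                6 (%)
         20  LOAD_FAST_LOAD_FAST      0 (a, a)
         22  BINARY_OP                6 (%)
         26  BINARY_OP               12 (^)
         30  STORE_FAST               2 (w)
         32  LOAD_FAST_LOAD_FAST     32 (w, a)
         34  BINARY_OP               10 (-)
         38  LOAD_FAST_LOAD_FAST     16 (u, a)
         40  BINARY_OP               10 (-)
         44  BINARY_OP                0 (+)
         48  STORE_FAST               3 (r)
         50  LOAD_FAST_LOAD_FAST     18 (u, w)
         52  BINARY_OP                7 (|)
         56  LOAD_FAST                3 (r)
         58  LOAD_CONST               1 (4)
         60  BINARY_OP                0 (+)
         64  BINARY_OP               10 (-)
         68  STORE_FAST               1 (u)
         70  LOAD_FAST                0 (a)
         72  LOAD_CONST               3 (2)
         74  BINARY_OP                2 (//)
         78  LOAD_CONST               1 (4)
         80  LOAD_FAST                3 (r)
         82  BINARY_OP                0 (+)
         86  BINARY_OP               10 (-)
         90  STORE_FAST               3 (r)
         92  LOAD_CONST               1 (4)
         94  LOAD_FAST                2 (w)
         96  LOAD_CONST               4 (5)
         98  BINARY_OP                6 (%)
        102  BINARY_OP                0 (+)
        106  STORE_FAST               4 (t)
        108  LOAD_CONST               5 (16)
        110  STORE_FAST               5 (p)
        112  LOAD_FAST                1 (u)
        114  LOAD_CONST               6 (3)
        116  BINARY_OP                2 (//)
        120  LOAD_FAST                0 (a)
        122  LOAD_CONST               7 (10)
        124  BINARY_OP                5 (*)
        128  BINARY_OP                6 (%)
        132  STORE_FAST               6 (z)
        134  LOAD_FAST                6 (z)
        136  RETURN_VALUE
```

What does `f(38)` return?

LOAD_FAST a → push 38. Stack: [38]
LOAD_CONST → push 4. Stack: [38, 4]
BINARY_OP << → 38 << 4 = 608. Stack: [608]
STORE_FAST u → u=608. Stack: []
LOAD_FAST u → push 608. Stack: [608]
LOAD_CONST → push 12. Stack: [608, 12]
BINARY_OP % → 608 % 12 = 8. Stack: [8]
LOAD_FAST_LOAD_FAST a,a → push 38,38. Stack: [8, 38, 38]
BINARY_OP % → 38 % 38 = 0. Stack: [8, 0]
BINARY_OP ^ → 8 ^ 0 = 8. Stack: [8]
STORE_FAST w → w=8. Stack: []
LOAD_FAST_LOAD_FAST w,a → push 8,38. Stack: [8, 38]
BINARY_OP - → 8 - 38 = -30. Stack: [-30]
LOAD_FAST_LOAD_FAST u,a → push 608,38. Stack: [-30, 608, 38]
BINARY_OP - → 608 - 38 = 570. Stack: [-30, 570]
BINARY_OP + → -30 + 570 = 540. Stack: [540]
STORE_FAST r → r=540. Stack: []
LOAD_FAST_LOAD_FAST u,w → push 608,8. Stack: [608, 8]
BINARY_OP | → 608 | 8 = 616. Stack: [616]
LOAD_FAST r → push 540. Stack: [616, 540]
LOAD_CONST → push 4. Stack: [616, 540, 4]
BINARY_OP + → 540 + 4 = 544. Stack: [616, 544]
BINARY_OP - → 616 - 544 = 72. Stack: [72]
STORE_FAST u → u=72. Stack: []
LOAD_FAST a → push 38. Stack: [38]
LOAD_CONST → push 2. Stack: [38, 2]
BINARY_OP // → 38 // 2 = 19. Stack: [19]
LOAD_CONST → push 4. Stack: [19, 4]
LOAD_FAST r → push 540. Stack: [19, 4, 540]
BINARY_OP + → 4 + 540 = 544. Stack: [19, 544]
BINARY_OP - → 19 - 544 = -525. Stack: [-525]
STORE_FAST r → r=-525. Stack: []
LOAD_CONST → push 4. Stack: [4]
LOAD_FAST w → push 8. Stack: [4, 8]
LOAD_CONST → push 5. Stack: [4, 8, 5]
BINARY_OP % → 8 % 5 = 3. Stack: [4, 3]
BINARY_OP + → 4 + 3 = 7. Stack: [7]
STORE_FAST t → t=7. Stack: []
LOAD_CONST → push 16. Stack: [16]
STORE_FAST p → p=16. Stack: []
LOAD_FAST u → push 72. Stack: [72]
LOAD_CONST → push 3. Stack: [72, 3]
BINARY_OP // → 72 // 3 = 24. Stack: [24]
LOAD_FAST a → push 38. Stack: [24, 38]
LOAD_CONST → push 10. Stack: [24, 38, 10]
BINARY_OP * → 38 * 10 = 380. Stack: [24, 380]
BINARY_OP % → 24 % 380 = 24. Stack: [24]
STORE_FAST z → z=24. Stack: []
LOAD_FAST z → push 24. Stack: [24]
RETURN_VALUE → return 24.

24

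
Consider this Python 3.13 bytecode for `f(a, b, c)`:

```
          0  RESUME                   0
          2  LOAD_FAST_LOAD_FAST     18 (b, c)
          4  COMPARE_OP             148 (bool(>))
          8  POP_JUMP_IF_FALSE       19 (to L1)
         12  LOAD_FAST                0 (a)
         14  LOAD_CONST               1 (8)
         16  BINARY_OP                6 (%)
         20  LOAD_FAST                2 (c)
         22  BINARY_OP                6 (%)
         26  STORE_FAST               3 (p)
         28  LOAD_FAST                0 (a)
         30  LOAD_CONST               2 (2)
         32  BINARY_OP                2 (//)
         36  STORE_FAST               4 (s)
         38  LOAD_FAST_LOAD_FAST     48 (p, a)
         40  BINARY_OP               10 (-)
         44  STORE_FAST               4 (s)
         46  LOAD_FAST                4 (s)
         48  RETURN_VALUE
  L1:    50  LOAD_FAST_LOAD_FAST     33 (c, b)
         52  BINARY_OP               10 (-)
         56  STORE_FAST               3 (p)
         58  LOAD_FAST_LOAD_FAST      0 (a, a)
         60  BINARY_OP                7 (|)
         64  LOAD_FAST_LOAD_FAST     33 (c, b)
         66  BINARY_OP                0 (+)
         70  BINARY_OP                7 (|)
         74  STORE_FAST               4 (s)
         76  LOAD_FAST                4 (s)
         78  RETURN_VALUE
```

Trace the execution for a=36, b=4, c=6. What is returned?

LOAD_FAST_LOAD_FAST b,c → push 4,6. Stack: [4, 6]
COMPARE_OP bool(>) → 4 vs 6 = False. Stack: [False]
POP_JUMP_IF_FALSE → pop False; jump. Stack: []
LOAD_FAST_LOAD_FAST c,b → push 6,4. Stack: [6, 4]
BINARY_OP - → 6 - 4 = 2. Stack: [2]
STORE_FAST p → p=2. Stack: []
LOAD_FAST_LOAD_FAST a,a → push 36,36. Stack: [36, 36]
BINARY_OP | → 36 | 36 = 36. Stack: [36]
LOAD_FAST_LOAD_FAST c,b → push 6,4. Stack: [36, 6, 4]
BINARY_OP + → 6 + 4 = 10. Stack: [36, 10]
BINARY_OP | → 36 | 10 = 46. Stack: [46]
STORE_FAST s → s=46. Stack: []
LOAD_FAST s → push 46. Stack: [46]
RETURN_VALUE → return 46.

46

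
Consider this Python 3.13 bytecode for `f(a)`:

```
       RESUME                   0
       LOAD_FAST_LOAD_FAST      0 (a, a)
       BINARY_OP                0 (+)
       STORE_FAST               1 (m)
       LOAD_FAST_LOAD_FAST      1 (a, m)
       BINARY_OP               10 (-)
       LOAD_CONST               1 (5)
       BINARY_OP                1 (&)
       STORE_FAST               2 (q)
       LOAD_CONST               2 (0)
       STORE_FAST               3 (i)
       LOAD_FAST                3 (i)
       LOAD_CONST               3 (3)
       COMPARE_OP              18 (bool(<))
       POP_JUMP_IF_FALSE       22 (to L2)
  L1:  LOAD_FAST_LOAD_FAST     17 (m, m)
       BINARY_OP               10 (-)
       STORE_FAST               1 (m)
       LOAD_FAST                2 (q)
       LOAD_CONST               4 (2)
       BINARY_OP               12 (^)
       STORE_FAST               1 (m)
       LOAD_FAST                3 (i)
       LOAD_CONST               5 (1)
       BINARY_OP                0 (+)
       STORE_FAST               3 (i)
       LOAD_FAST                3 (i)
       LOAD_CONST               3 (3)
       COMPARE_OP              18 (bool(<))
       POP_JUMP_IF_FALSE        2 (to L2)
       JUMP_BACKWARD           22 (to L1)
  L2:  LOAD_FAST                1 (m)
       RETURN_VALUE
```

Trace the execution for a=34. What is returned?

LOAD_FAST_LOAD_FAST a,a → push 34,34. Stack: [34, 34]
BINARY_OP + → 34 + 34 = 68. Stack: [68]
STORE_FAST m → m=68. Stack: []
LOAD_FAST_LOAD_FAST a,m → push 34,68. Stack: [34, 68]
BINARY_OP - → 34 - 68 = -34. Stack: [-34]
LOAD_CONST → push 5. Stack: [-34, 5]
BINARY_OP & → -34 & 5 = 4. Stack: [4]
STORE_FAST q → q=4. Stack: []
LOAD_CONST → push 0. Stack: [0]
STORE_FAST i → i=0. Stack: []
LOAD_FAST i → push 0. Stack: [0]
LOAD_CONST → push 3. Stack: [0, 3]
COMPARE_OP bool(<) → 0 vs 3 = True. Stack: [True]
POP_JUMP_IF_FALSE → pop True; no jump. Stack: []
LOAD_FAST_LOAD_FAST m,m → push 68,68. Stack: [68, 68]
BINARY_OP - → 68 - 68 = 0. Stack: [0]
STORE_FAST m → m=0. Stack: []
LOAD_FAST q → push 4. Stack: [4]
LOAD_CONST → push 2. Stack: [4, 2]
BINARY_OP ^ → 4 ^ 2 = 6. Stack: [6]
STORE_FAST m → m=6. Stack: []
LOAD_FAST i → push 0. Stack: [0]
LOAD_CONST → push 1. Stack: [0, 1]
BINARY_OP + → 0 + 1 = 1. Stack: [1]
STORE_FAST i → i=1. Stack: []
LOAD_FAST i → push 1. Stack: [1]
LOAD_CONST → push 3. Stack: [1, 3]
COMPARE_OP bool(<) → 1 vs 3 = True. Stack: [True]
POP_JUMP_IF_FALSE → pop True; no jump. Stack: []
LOAD_FAST_LOAD_FAST m,m → push 6,6. Stack: [6, 6]
BINARY_OP - → 6 - 6 = 0. Stack: [0]
STORE_FAST m → m=0. Stack: []
LOAD_FAST q → push 4. Stack: [4]
LOAD_CONST → push 2. Stack: [4, 2]
BINARY_OP ^ → 4 ^ 2 = 6. Stack: [6]
STORE_FAST m → m=6. Stack: []
LOAD_FAST i → push 1. Stack: [1]
LOAD_CONST → push 1. Stack: [1, 1]
BINARY_OP + → 1 + 1 = 2. Stack: [2]
STORE_FAST i → i=2. Stack: []
LOAD_FAST i → push 2. Stack: [2]
LOAD_CONST → push 3. Stack: [2, 3]
COMPARE_OP bool(<) → 2 vs 3 = True. Stack: [True]
POP_JUMP_IF_FALSE → pop True; no jump. Stack: []
LOAD_FAST_LOAD_FAST m,m → push 6,6. Stack: [6, 6]
BINARY_OP - → 6 - 6 = 0. Stack: [0]
STORE_FAST m → m=0. Stack: []
LOAD_FAST q → push 4. Stack: [4]
LOAD_CONST → push 2. Stack: [4, 2]
BINARY_OP ^ → 4 ^ 2 = 6. Stack: [6]
STORE_FAST m → m=6. Stack: []
LOAD_FAST i → push 2. Stack: [2]
LOAD_CONST → push 1. Stack: [2, 1]
BINARY_OP + → 2 + 1 = 3. Stack: [3]
STORE_FAST i → i=3. Stack: []
LOAD_FAST i → push 3. Stack: [3]
LOAD_CONST → push 3. Stack: [3, 3]
COMPARE_OP bool(<) → 3 vs 3 = False. Stack: [False]
POP_JUMP_IF_FALSE → pop False; jump. Stack: []
LOAD_FAST m → push 6. Stack: [6]
RETURN_VALUE → return 6.

6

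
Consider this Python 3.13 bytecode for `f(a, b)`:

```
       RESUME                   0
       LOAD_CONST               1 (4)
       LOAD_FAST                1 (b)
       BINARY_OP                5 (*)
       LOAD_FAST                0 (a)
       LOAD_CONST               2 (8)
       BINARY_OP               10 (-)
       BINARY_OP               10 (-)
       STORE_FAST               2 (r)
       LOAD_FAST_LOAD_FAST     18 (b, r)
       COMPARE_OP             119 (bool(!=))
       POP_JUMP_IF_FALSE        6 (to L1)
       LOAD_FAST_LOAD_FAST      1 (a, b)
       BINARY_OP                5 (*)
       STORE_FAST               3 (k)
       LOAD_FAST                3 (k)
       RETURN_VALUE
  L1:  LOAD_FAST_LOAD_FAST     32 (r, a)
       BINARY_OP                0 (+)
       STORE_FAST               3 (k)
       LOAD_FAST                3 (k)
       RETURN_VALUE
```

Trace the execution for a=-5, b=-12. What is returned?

60

LOAD_CONST → push 4. Stack: [4]
LOAD_FAST b → push -12. Stack: [4, -12]
BINARY_OP * → 4 * -12 = -48. Stack: [-48]
LOAD_FAST a → push -5. Stack: [-48, -5]
LOAD_CONST → push 8. Stack: [-48, -5, 8]
BINARY_OP - → -5 - 8 = -13. Stack: [-48, -13]
BINARY_OP - → -48 - -13 = -35. Stack: [-35]
STORE_FAST r → r=-35. Stack: []
LOAD_FAST_LOAD_FAST b,r → push -12,-35. Stack: [-12, -35]
COMPARE_OP bool(!=) → -12 vs -35 = True. Stack: [True]
POP_JUMP_IF_FALSE → pop True; no jump. Stack: []
LOAD_FAST_LOAD_FAST a,b → push -5,-12. Stack: [-5, -12]
BINARY_OP * → -5 * -12 = 60. Stack: [60]
STORE_FAST k → k=60. Stack: []
LOAD_FAST k → push 60. Stack: [60]
RETURN_VALUE → return 60.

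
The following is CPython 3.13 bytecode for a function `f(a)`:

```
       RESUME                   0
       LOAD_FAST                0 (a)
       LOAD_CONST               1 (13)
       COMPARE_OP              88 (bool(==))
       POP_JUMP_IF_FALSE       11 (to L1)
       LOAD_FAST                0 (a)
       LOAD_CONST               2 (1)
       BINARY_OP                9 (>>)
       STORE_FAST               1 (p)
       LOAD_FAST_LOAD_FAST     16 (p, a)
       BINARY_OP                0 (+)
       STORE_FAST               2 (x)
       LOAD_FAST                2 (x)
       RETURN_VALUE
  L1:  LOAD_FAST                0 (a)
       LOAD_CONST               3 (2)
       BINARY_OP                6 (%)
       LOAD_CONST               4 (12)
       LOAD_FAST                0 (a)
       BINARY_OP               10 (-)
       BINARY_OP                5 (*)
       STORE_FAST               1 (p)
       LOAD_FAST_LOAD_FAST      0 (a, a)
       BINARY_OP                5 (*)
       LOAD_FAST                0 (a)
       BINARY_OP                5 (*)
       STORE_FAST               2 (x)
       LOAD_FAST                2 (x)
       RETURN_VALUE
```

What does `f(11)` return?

LOAD_FAST a → push 11. Stack: [11]
LOAD_CONST → push 13. Stack: [11, 13]
COMPARE_OP bool(==) → 11 vs 13 = False. Stack: [False]
POP_JUMP_IF_FALSE → pop False; jump. Stack: []
LOAD_FAST a → push 11. Stack: [11]
LOAD_CONST → push 2. Stack: [11, 2]
BINARY_OP % → 11 % 2 = 1. Stack: [1]
LOAD_CONST → push 12. Stack: [1, 12]
LOAD_FAST a → push 11. Stack: [1, 12, 11]
BINARY_OP - → 12 - 11 = 1. Stack: [1, 1]
BINARY_OP * → 1 * 1 = 1. Stack: [1]
STORE_FAST p → p=1. Stack: []
LOAD_FAST_LOAD_FAST a,a → push 11,11. Stack: [11, 11]
BINARY_OP * → 11 * 11 = 121. Stack: [121]
LOAD_FAST a → push 11. Stack: [121, 11]
BINARY_OP * → 121 * 11 = 1331. Stack: [1331]
STORE_FAST x → x=1331. Stack: []
LOAD_FAST x → push 1331. Stack: [1331]
RETURN_VALUE → return 1331.

1331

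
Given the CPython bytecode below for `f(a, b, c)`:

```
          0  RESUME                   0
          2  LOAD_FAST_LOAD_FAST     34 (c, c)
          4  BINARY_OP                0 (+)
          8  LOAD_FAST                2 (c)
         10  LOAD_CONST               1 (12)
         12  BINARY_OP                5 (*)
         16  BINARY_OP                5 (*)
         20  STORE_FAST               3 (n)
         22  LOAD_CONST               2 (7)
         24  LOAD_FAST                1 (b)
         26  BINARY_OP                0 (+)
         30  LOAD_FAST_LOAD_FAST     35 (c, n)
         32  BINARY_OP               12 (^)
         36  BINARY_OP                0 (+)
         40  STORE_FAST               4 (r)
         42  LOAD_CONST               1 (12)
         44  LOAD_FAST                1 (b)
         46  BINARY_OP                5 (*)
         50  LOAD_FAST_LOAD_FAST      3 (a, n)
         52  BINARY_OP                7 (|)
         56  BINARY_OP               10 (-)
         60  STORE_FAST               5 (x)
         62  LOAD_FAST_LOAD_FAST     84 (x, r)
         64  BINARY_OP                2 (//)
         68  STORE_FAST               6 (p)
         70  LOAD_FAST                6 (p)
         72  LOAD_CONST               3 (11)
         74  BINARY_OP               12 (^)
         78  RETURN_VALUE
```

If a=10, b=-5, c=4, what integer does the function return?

LOAD_FAST_LOAD_FAST c,c → push 4,4. Stack: [4, 4]
BINARY_OP + → 4 + 4 = 8. Stack: [8]
LOAD_FAST c → push 4. Stack: [8, 4]
LOAD_CONST → push 12. Stack: [8, 4, 12]
BINARY_OP * → 4 * 12 = 48. Stack: [8, 48]
BINARY_OP * → 8 * 48 = 384. Stack: [384]
STORE_FAST n → n=384. Stack: []
LOAD_CONST → push 7. Stack: [7]
LOAD_FAST b → push -5. Stack: [7, -5]
BINARY_OP + → 7 + -5 = 2. Stack: [2]
LOAD_FAST_LOAD_FAST c,n → push 4,384. Stack: [2, 4, 384]
BINARY_OP ^ → 4 ^ 384 = 388. Stack: [2, 388]
BINARY_OP + → 2 + 388 = 390. Stack: [390]
STORE_FAST r → r=390. Stack: []
LOAD_CONST → push 12. Stack: [12]
LOAD_FAST b → push -5. Stack: [12, -5]
BINARY_OP * → 12 * -5 = -60. Stack: [-60]
LOAD_FAST_LOAD_FAST a,n → push 10,384. Stack: [-60, 10, 384]
BINARY_OP | → 10 | 384 = 394. Stack: [-60, 394]
BINARY_OP - → -60 - 394 = -454. Stack: [-454]
STORE_FAST x → x=-454. Stack: []
LOAD_FAST_LOAD_FAST x,r → push -454,390. Stack: [-454, 390]
BINARY_OP // → -454 // 390 = -2. Stack: [-2]
STORE_FAST p → p=-2. Stack: []
LOAD_FAST p → push -2. Stack: [-2]
LOAD_CONST → push 11. Stack: [-2, 11]
BINARY_OP ^ → -2 ^ 11 = -11. Stack: [-11]
RETURN_VALUE → return -11.

-11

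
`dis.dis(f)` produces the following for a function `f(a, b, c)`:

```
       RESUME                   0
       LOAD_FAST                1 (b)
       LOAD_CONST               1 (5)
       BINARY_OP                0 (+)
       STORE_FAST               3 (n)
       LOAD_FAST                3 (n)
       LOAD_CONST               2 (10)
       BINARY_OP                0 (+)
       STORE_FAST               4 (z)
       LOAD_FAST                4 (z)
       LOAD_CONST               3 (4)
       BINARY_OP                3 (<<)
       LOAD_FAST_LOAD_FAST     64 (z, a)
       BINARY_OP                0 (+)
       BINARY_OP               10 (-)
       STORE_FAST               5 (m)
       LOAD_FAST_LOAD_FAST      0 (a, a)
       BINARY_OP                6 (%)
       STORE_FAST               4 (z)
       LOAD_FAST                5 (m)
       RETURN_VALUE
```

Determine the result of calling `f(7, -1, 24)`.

LOAD_FAST b → push -1. Stack: [-1]
LOAD_CONST → push 5. Stack: [-1, 5]
BINARY_OP + → -1 + 5 = 4. Stack: [4]
STORE_FAST n → n=4. Stack: []
LOAD_FAST n → push 4. Stack: [4]
LOAD_CONST → push 10. Stack: [4, 10]
BINARY_OP + → 4 + 10 = 14. Stack: [14]
STORE_FAST z → z=14. Stack: []
LOAD_FAST z → push 14. Stack: [14]
LOAD_CONST → push 4. Stack: [14, 4]
BINARY_OP << → 14 << 4 = 224. Stack: [224]
LOAD_FAST_LOAD_FAST z,a → push 14,7. Stack: [224, 14, 7]
BINARY_OP + → 14 + 7 = 21. Stack: [224, 21]
BINARY_OP - → 224 - 21 = 203. Stack: [203]
STORE_FAST m → m=203. Stack: []
LOAD_FAST_LOAD_FAST a,a → push 7,7. Stack: [7, 7]
BINARY_OP % → 7 % 7 = 0. Stack: [0]
STORE_FAST z → z=0. Stack: []
LOAD_FAST m → push 203. Stack: [203]
RETURN_VALUE → return 203.

203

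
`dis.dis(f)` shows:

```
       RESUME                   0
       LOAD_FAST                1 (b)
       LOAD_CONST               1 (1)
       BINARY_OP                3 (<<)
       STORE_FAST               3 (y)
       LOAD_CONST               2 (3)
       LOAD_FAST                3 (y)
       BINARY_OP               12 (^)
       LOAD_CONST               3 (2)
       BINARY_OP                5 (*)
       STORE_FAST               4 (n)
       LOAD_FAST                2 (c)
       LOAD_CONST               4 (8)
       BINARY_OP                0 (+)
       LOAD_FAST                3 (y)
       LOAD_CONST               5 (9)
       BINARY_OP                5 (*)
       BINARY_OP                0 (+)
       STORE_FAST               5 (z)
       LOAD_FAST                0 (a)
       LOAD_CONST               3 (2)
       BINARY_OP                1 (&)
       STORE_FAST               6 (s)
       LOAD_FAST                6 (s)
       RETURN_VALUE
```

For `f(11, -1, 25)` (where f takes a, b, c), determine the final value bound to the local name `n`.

LOAD_FAST b → push -1. Stack: [-1]
LOAD_CONST → push 1. Stack: [-1, 1]
BINARY_OP << → -1 << 1 = -2. Stack: [-2]
STORE_FAST y → y=-2. Stack: []
LOAD_CONST → push 3. Stack: [3]
LOAD_FAST y → push -2. Stack: [3, -2]
BINARY_OP ^ → 3 ^ -2 = -3. Stack: [-3]
LOAD_CONST → push 2. Stack: [-3, 2]
BINARY_OP * → -3 * 2 = -6. Stack: [-6]
STORE_FAST n → n=-6. Stack: []
LOAD_FAST c → push 25. Stack: [25]
LOAD_CONST → push 8. Stack: [25, 8]
BINARY_OP + → 25 + 8 = 33. Stack: [33]
LOAD_FAST y → push -2. Stack: [33, -2]
LOAD_CONST → push 9. Stack: [33, -2, 9]
BINARY_OP * → -2 * 9 = -18. Stack: [33, -18]
BINARY_OP + → 33 + -18 = 15. Stack: [15]
STORE_FAST z → z=15. Stack: []
LOAD_FAST a → push 11. Stack: [11]
LOAD_CONST → push 2. Stack: [11, 2]
BINARY_OP & → 11 & 2 = 2. Stack: [2]
STORE_FAST s → s=2. Stack: []
LOAD_FAST s → push 2. Stack: [2]
RETURN_VALUE → return 2.

-6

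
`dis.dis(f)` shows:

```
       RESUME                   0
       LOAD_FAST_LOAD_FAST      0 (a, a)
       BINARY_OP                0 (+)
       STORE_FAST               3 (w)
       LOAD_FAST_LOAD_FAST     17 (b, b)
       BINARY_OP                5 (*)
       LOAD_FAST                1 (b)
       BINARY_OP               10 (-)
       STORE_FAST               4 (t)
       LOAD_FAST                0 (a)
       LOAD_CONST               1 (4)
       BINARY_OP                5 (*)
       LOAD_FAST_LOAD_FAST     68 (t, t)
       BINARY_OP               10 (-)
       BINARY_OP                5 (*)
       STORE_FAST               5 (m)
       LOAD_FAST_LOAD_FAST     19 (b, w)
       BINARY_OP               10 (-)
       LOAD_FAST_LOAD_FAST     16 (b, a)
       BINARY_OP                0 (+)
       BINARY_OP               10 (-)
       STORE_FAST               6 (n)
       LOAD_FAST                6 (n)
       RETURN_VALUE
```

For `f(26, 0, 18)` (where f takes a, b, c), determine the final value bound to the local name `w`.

LOAD_FAST_LOAD_FAST a,a → push 26,26. Stack: [26, 26]
BINARY_OP + → 26 + 26 = 52. Stack: [52]
STORE_FAST w → w=52. Stack: []
LOAD_FAST_LOAD_FAST b,b → push 0,0. Stack: [0, 0]
BINARY_OP * → 0 * 0 = 0. Stack: [0]
LOAD_FAST b → push 0. Stack: [0, 0]
BINARY_OP - → 0 - 0 = 0. Stack: [0]
STORE_FAST t → t=0. Stack: []
LOAD_FAST a → push 26. Stack: [26]
LOAD_CONST → push 4. Stack: [26, 4]
BINARY_OP * → 26 * 4 = 104. Stack: [104]
LOAD_FAST_LOAD_FAST t,t → push 0,0. Stack: [104, 0, 0]
BINARY_OP - → 0 - 0 = 0. Stack: [104, 0]
BINARY_OP * → 104 * 0 = 0. Stack: [0]
STORE_FAST m → m=0. Stack: []
LOAD_FAST_LOAD_FAST b,w → push 0,52. Stack: [0, 52]
BINARY_OP - → 0 - 52 = -52. Stack: [-52]
LOAD_FAST_LOAD_FAST b,a → push 0,26. Stack: [-52, 0, 26]
BINARY_OP + → 0 + 26 = 26. Stack: [-52, 26]
BINARY_OP - → -52 - 26 = -78. Stack: [-78]
STORE_FAST n → n=-78. Stack: []
LOAD_FAST n → push -78. Stack: [-78]
RETURN_VALUE → return -78.

52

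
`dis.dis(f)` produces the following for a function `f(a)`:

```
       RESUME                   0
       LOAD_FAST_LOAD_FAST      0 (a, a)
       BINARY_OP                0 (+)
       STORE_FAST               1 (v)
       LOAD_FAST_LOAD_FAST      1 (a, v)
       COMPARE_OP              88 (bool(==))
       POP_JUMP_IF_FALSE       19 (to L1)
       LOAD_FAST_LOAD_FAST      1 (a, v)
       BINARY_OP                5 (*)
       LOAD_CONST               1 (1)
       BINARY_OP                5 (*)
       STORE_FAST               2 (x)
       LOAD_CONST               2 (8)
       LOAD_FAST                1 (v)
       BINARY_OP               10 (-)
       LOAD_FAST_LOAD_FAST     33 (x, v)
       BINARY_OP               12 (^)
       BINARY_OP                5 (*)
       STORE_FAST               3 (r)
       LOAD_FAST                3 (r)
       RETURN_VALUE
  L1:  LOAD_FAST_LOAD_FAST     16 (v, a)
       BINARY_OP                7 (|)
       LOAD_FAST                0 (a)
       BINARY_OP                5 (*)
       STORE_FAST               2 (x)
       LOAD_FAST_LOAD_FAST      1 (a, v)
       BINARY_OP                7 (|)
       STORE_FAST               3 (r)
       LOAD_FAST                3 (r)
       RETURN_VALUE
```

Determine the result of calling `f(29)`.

63

LOAD_FAST_LOAD_FAST a,a → push 29,29. Stack: [29, 29]
BINARY_OP + → 29 + 29 = 58. Stack: [58]
STORE_FAST v → v=58. Stack: []
LOAD_FAST_LOAD_FAST a,v → push 29,58. Stack: [29, 58]
COMPARE_OP bool(==) → 29 vs 58 = False. Stack: [False]
POP_JUMP_IF_FALSE → pop False; jump. Stack: []
LOAD_FAST_LOAD_FAST v,a → push 58,29. Stack: [58, 29]
BINARY_OP | → 58 | 29 = 63. Stack: [63]
LOAD_FAST a → push 29. Stack: [63, 29]
BINARY_OP * → 63 * 29 = 1827. Stack: [1827]
STORE_FAST x → x=1827. Stack: []
LOAD_FAST_LOAD_FAST a,v → push 29,58. Stack: [29, 58]
BINARY_OP | → 29 | 58 = 63. Stack: [63]
STORE_FAST r → r=63. Stack: []
LOAD_FAST r → push 63. Stack: [63]
RETURN_VALUE → return 63.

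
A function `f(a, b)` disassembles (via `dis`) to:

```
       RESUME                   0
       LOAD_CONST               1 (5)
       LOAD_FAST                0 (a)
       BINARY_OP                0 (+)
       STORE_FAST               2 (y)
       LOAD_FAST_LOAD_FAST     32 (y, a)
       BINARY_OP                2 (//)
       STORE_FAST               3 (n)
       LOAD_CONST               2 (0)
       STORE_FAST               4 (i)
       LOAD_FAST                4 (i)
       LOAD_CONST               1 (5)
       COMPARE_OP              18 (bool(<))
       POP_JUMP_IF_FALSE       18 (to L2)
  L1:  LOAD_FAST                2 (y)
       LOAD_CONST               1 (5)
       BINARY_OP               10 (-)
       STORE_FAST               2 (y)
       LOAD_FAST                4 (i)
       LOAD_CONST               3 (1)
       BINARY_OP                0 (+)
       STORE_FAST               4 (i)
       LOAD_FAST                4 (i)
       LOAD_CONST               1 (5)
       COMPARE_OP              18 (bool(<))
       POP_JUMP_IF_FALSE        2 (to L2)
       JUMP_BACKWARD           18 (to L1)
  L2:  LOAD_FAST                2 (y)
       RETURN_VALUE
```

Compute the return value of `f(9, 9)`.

LOAD_CONST → push 5
LOAD_FAST a → push 9
BINARY_OP + → 5 + 9 = 14
STORE_FAST y → y=14
LOAD_FAST_LOAD_FAST y,a → push 14,9
BINARY_OP // → 14 // 9 = 1
STORE_FAST n → n=1
LOAD_CONST → push 0
STORE_FAST i → i=0
LOAD_FAST i → push 0
LOAD_CONST → push 5
COMPARE_OP bool(<) → 0 vs 5 = True
POP_JUMP_IF_FALSE → pop True; no jump
LOAD_FAST y → push 14
LOAD_CONST → push 5
BINARY_OP - → 14 - 5 = 9
STORE_FAST y → y=9
LOAD_FAST i → push 0
LOAD_CONST → push 1
BINARY_OP + → 0 + 1 = 1
STORE_FAST i → i=1
LOAD_FAST i → push 1
LOAD_CONST → push 5
COMPARE_OP bool(<) → 1 vs 5 = True
POP_JUMP_IF_FALSE → pop True; no jump
LOAD_FAST y → push 9
LOAD_CONST → push 5
BINARY_OP - → 9 - 5 = 4
STORE_FAST y → y=4
LOAD_FAST i → push 1
LOAD_CONST → push 1
BINARY_OP + → 1 + 1 = 2
STORE_FAST i → i=2
LOAD_FAST i → push 2
LOAD_CONST → push 5
COMPARE_OP bool(<) → 2 vs 5 = True
POP_JUMP_IF_FALSE → pop True; no jump
LOAD_FAST y → push 4
LOAD_CONST → push 5
BINARY_OP - → 4 - 5 = -1
STORE_FAST y → y=-1
LOAD_FAST i → push 2
LOAD_CONST → push 1
BINARY_OP + → 2 + 1 = 3
STORE_FAST i → i=3
LOAD_FAST i → push 3
LOAD_CONST → push 5
COMPARE_OP bool(<) → 3 vs 5 = True
POP_JUMP_IF_FALSE → pop True; no jump
LOAD_FAST y → push -1
LOAD_CONST → push 5
BINARY_OP - → -1 - 5 = -6
STORE_FAST y → y=-6
LOAD_FAST i → push 3
LOAD_CONST → push 1
BINARY_OP + → 3 + 1 = 4
STORE_FAST i → i=4
LOAD_FAST i → push 4
LOAD_CONST → push 5
COMPARE_OP bool(<) → 4 vs 5 = True
POP_JUMP_IF_FALSE → pop True; no jump
LOAD_FAST y → push -6
LOAD_CONST → push 5
BINARY_OP - → -6 - 5 = -11
STORE_FAST y → y=-11
LOAD_FAST i → push 4
LOAD_CONST → push 1
BINARY_OP + → 4 + 1 = 5
STORE_FAST i → i=5
LOAD_FAST i → push 5
LOAD_CONST → push 5
COMPARE_OP bool(<) → 5 vs 5 = False
POP_JUMP_IF_FALSE → pop False; jump
LOAD_FAST y → push -11
RETURN_VALUE → return -11.

-11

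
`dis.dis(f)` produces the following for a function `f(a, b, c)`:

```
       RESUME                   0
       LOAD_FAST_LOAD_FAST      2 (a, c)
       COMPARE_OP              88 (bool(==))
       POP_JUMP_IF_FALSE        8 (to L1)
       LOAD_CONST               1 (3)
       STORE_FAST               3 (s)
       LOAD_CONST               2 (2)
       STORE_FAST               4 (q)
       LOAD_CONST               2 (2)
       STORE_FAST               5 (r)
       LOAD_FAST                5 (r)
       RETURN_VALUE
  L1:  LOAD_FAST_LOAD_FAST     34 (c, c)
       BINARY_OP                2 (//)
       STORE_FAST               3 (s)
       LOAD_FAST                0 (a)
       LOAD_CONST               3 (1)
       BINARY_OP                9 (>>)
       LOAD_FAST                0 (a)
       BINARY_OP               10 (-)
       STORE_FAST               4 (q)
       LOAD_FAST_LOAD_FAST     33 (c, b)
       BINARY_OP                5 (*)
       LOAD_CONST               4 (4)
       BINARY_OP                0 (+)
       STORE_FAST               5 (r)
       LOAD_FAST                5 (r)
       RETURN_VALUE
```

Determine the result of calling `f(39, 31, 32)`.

996

LOAD_FAST_LOAD_FAST a,c → push 39,32. Stack: [39, 32]
COMPARE_OP bool(==) → 39 vs 32 = False. Stack: [False]
POP_JUMP_IF_FALSE → pop False; jump. Stack: []
LOAD_FAST_LOAD_FAST c,c → push 32,32. Stack: [32, 32]
BINARY_OP // → 32 // 32 = 1. Stack: [1]
STORE_FAST s → s=1. Stack: []
LOAD_FAST a → push 39. Stack: [39]
LOAD_CONST → push 1. Stack: [39, 1]
BINARY_OP >> → 39 >> 1 = 19. Stack: [19]
LOAD_FAST a → push 39. Stack: [19, 39]
BINARY_OP - → 19 - 39 = -20. Stack: [-20]
STORE_FAST q → q=-20. Stack: []
LOAD_FAST_LOAD_FAST c,b → push 32,31. Stack: [32, 31]
BINARY_OP * → 32 * 31 = 992. Stack: [992]
LOAD_CONST → push 4. Stack: [992, 4]
BINARY_OP + → 992 + 4 = 996. Stack: [996]
STORE_FAST r → r=996. Stack: []
LOAD_FAST r → push 996. Stack: [996]
RETURN_VALUE → return 996.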